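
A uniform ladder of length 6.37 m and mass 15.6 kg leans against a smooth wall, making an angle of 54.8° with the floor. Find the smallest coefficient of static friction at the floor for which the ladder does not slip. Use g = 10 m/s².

Sum moments about the foot of the ladder (the floor normal and friction both act there and drop out).
Ladder weight 15.6×10 = 156 N acts at 3.185 m along the ladder; its horizontal arm is 3.185·cos54.8° = 1.836 m → τ = 286.4 N·m clockwise.
Wall normal N acts horizontally at the top; its moment arm is the height L sinθ = 6.37·sin54.8° = 5.205 m, counterclockwise.
Balancing moments: N × 5.205 = 286.4, giving N = 55.02 N.
ΣFx = 0 ⇒ f = N_wall = 55.02 N. ΣFy = 0 ⇒ N_floor = 156 N.
μ_min = f / N_floor = 55.02 / 156 = 0.353.

μ_min ≈ 0.353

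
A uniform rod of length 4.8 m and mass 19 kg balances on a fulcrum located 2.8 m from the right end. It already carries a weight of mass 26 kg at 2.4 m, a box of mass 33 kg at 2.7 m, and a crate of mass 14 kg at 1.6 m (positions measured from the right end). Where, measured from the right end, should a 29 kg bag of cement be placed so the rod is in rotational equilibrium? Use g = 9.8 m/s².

About the fulcrum (at 2.8 m from the right end):
Beam weight: 19 × 9.8 = 186.2 N down at 2.4 m → arm 0.4 m, τ = 186.2 × 0.4 = 74.48 N·m clockwise.
Weight: 26 × 9.8 = 254.8 N down at 2.4 m → arm 0.4 m, τ = 254.8 × 0.4 = 101.9 N·m clockwise.
Box: 33 × 9.8 = 323.4 N down at 2.7 m → arm 0.1 m, τ = 323.4 × 0.1 = 32.34 N·m clockwise.
Crate: 14 × 9.8 = 137.2 N down at 1.6 m → arm 1.2 m, τ = 137.2 × 1.2 = 164.6 N·m clockwise.
Net moment of existing loads = 373.3 N·m clockwise.
The bag of cement weighs 29 × 9.8 = 284.2 N and must supply an equal counterclockwise moment, so its lever arm about the fulcrum is 373.3 / 284.2 = 1.31 m.
That puts it at 2.8 + 1.31 = 4.11 m from the right end.

x ≈ 4.11 m from the right end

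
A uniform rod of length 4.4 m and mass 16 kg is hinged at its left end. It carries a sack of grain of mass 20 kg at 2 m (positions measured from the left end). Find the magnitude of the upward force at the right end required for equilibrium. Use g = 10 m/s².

F ≈ 171 N

Sum moments about the left end (the unknown pivot reaction has zero arm there).
Beam weight: 16 × 10 = 160 N down at 2.2 m → arm 2.2 m, τ = 160 × 2.2 = 352 N·m clockwise.
Sack of grain: 20 × 10 = 200 N down at 2 m → arm 2 m, τ = 200 × 2 = 400 N·m clockwise.
Net moment of the loads = 752 N·m clockwise.
The upward force F acts at the right end, arm 4.4 m, giving F × 4.4 counterclockwise.
Setting net torque to zero: F × 4.4 = 752 → F = 752 / 4.4 = 171 N.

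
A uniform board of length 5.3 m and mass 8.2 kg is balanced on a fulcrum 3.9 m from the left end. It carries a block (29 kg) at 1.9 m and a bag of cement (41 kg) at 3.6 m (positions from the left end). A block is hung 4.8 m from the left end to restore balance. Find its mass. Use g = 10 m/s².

m ≈ 89.5 kg

Taking torques about the fulcrum (at 3.9 m from the left end):
Beam weight: 8.2 × 10 = 82 N down at 2.65 m → arm 1.25 m, τ = 82 × 1.25 = 102.5 N·m counterclockwise.
Block: 29 × 10 = 290 N down at 1.9 m → arm 2 m, τ = 290 × 2 = 580 N·m counterclockwise.
Bag of cement: 41 × 10 = 410 N down at 3.6 m → arm 0.3 m, τ = 410 × 0.3 = 123 N·m counterclockwise.
Net moment of known loads = 805.5 N·m counterclockwise.
An unknown mass m at 4.8 m has arm 0.9 m; its moment is m·g·0.9 clockwise.
Setting net torque to zero: m × 10 × 0.9 = 805.5 → m = 805.5 / (10 × 0.9) = 89.5 kg.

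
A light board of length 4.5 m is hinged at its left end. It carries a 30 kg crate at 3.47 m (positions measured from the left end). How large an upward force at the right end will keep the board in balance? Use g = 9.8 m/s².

Sum moments about the left end (the unknown pivot reaction has zero arm there).
Crate: 30 × 9.8 = 294 N down at 3.47 m → arm 3.47 m, τ = 294 × 3.47 = 1020 N·m clockwise.
Net moment of the loads = 1020 N·m clockwise.
The upward force F acts at the right end, arm 4.5 m, giving F × 4.5 counterclockwise.
For rotational equilibrium, F × 4.5 = 1020, so F = 1020 / 4.5 = 227 N.

F ≈ 227 N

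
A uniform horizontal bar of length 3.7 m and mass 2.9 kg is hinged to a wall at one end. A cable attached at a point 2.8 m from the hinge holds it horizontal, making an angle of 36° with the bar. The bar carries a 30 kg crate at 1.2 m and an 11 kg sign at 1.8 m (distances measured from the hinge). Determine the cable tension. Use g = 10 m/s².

T ≈ 372 N

Take moments about the hinge.
Beam weight: 2.9 × 10 = 29 N down at 1.85 m → arm 1.85 m, τ = 29 × 1.85 = 53.65 N·m clockwise.
Crate: 30 × 10 = 300 N down at 1.2 m → arm 1.2 m, τ = 300 × 1.2 = 360 N·m clockwise.
Sign: 11 × 10 = 110 N down at 1.8 m → arm 1.8 m, τ = 110 × 1.8 = 198 N·m clockwise.
Total clockwise load moment = 611.6 N·m.
The cable tension T acts at 2.8 m; only its component perpendicular to the bar, T sinθ, produces torque. sin 36° = 0.5878.
Στ = 0 ⇒ T × 2.8 × 0.5878 = 611.6 ⇒ T = 611.6 / 1.646 = 372 N.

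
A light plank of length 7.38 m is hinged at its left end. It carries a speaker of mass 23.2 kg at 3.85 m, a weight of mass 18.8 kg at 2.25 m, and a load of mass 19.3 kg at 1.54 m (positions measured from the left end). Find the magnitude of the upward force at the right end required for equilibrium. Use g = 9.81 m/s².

F ≈ 214 N

Sum moments about the left end (the unknown pivot reaction has zero arm there).
Speaker: 23.2 × 9.81 = 227.6 N down at 3.85 m → arm 3.85 m, τ = 227.6 × 3.85 = 876.3 N·m clockwise.
Weight: 18.8 × 9.81 = 184.4 N down at 2.25 m → arm 2.25 m, τ = 184.4 × 2.25 = 414.9 N·m clockwise.
Load: 19.3 × 9.81 = 189.3 N down at 1.54 m → arm 1.54 m, τ = 189.3 × 1.54 = 291.5 N·m clockwise.
Net moment of the loads = 1583 N·m clockwise.
The upward force F acts at the right end, arm 7.38 m, giving F × 7.38 counterclockwise.
Setting net torque to zero: F × 7.38 = 1583 → F = 1583 / 7.38 = 214 N.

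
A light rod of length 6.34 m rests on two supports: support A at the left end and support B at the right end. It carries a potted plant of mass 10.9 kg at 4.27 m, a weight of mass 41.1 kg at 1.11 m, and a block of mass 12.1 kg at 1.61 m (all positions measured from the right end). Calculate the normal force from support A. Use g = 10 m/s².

R_A ≈ 176 N

Taking torques about support B:
Potted plant: 10.9 × 10 = 109 N down at 4.27 m → arm 4.27 m, τ = 109 × 4.27 = 465.4 N·m counterclockwise.
Weight: 41.1 × 10 = 411 N down at 1.11 m → arm 1.11 m, τ = 411 × 1.11 = 456.2 N·m counterclockwise.
Block: 12.1 × 10 = 121 N down at 1.61 m → arm 1.61 m, τ = 121 × 1.61 = 194.8 N·m counterclockwise.
Net load moment about support B = 1116 N·m counterclockwise.
Reaction R at support A is upward at 6.34 m, arm 6.34 m → moment R × 6.34 clockwise.
For rotational equilibrium, R × 6.34 = 1116, so R = 176 N.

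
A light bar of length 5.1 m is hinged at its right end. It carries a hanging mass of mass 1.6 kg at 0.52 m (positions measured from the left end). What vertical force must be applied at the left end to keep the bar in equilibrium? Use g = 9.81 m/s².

Taking torques about the right end:
Hanging mass: 1.6 × 9.81 = 15.7 N down at 0.52 m → arm 4.58 m, τ = 15.7 × 4.58 = 71.91 N·m counterclockwise.
Net moment of the loads = 71.91 N·m counterclockwise.
The upward force F acts at the left end, arm 5.1 m, giving F × 5.1 clockwise.
For rotational equilibrium, F × 5.1 = 71.91, so F = 71.91 / 5.1 = 14.1 N.

F ≈ 14.1 N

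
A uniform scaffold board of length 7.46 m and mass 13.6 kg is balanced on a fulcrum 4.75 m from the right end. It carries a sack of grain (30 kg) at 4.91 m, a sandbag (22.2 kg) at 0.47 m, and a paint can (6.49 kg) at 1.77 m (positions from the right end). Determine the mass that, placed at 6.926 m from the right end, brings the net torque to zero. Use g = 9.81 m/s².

m ≈ 56.7 kg

Taking torques about the fulcrum (at 4.75 m from the right end):
Beam weight: 13.6 × 9.81 = 133.4 N down at 3.73 m → arm 1.02 m, τ = 133.4 × 1.02 = 136.1 N·m clockwise.
Sack of grain: 30 × 9.81 = 294.3 N down at 4.91 m → arm 0.16 m, τ = 294.3 × 0.16 = 47.09 N·m counterclockwise.
Sandbag: 22.2 × 9.81 = 217.8 N down at 0.47 m → arm 4.28 m, τ = 217.8 × 4.28 = 932.2 N·m clockwise.
Paint can: 6.49 × 9.81 = 63.67 N down at 1.77 m → arm 2.98 m, τ = 63.67 × 2.98 = 189.7 N·m clockwise.
Net moment of known loads = 1211 N·m clockwise.
An unknown mass m at 6.926 m has arm 2.176 m; its moment is m·g·2.176 counterclockwise.
Setting net torque to zero: m × 9.81 × 2.176 = 1211 → m = 1211 / (9.81 × 2.176) = 56.7 kg.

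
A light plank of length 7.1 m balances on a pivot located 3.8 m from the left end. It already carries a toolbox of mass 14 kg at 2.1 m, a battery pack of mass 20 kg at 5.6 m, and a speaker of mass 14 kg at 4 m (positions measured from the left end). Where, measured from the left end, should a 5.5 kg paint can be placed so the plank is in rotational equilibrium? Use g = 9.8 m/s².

Choose the pivot (at 3.8 m from the left end) as the axis so the support reaction has zero arm there.
Toolbox: 14 × 9.8 = 137.2 N down at 2.1 m → arm 1.7 m, τ = 137.2 × 1.7 = 233.2 N·m counterclockwise.
Battery pack: 20 × 9.8 = 196 N down at 5.6 m → arm 1.8 m, τ = 196 × 1.8 = 352.8 N·m clockwise.
Speaker: 14 × 9.8 = 137.2 N down at 4 m → arm 0.2 m, τ = 137.2 × 0.2 = 27.44 N·m clockwise.
Net moment of existing loads = 147 N·m clockwise.
The paint can weighs 5.5 × 9.8 = 53.9 N and must supply an equal counterclockwise moment, so its lever arm about the pivot is 147 / 53.9 = 2.73 m.
That puts it at 3.8 − 2.73 = 1.07 m from the left end.

x ≈ 1.07 m from the left end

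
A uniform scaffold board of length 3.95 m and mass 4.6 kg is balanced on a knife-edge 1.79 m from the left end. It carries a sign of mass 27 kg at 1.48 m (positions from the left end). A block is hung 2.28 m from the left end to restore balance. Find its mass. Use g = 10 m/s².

m ≈ 15.3 kg

Sum moments about the knife-edge (at 1.79 m from the left end) (the support reaction has zero arm there).
Beam weight: 4.6 × 10 = 46 N down at 1.975 m → arm 0.185 m, τ = 46 × 0.185 = 8.51 N·m clockwise.
Sign: 27 × 10 = 270 N down at 1.48 m → arm 0.31 m, τ = 270 × 0.31 = 83.7 N·m counterclockwise.
Net moment of known loads = 75.19 N·m counterclockwise.
An unknown mass m at 2.28 m has arm 0.49 m; its moment is m·g·0.49 clockwise.
Στ = 0 ⇒ m × 10 × 0.49 = 75.19 ⇒ m = 75.19 / (10 × 0.49) = 15.3 kg.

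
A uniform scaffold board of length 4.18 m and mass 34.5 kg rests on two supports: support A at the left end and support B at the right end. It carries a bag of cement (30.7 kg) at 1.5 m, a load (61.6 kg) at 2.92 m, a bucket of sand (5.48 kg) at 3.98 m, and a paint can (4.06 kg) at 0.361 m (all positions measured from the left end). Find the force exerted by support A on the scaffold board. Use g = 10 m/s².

R_A ≈ 595 N

Choose support B as the axis so its reaction then has zero moment arm.
Beam weight: 34.5 × 10 = 345 N down at 2.09 m → arm 2.09 m, τ = 345 × 2.09 = 721 N·m counterclockwise.
Bag of cement: 30.7 × 10 = 307 N down at 1.5 m → arm 2.68 m, τ = 307 × 2.68 = 822.8 N·m counterclockwise.
Load: 61.6 × 10 = 616 N down at 2.92 m → arm 1.26 m, τ = 616 × 1.26 = 776.2 N·m counterclockwise.
Bucket of sand: 5.48 × 10 = 54.8 N down at 3.98 m → arm 0.2 m, τ = 54.8 × 0.2 = 10.96 N·m counterclockwise.
Paint can: 4.06 × 10 = 40.6 N down at 0.361 m → arm 3.819 m, τ = 40.6 × 3.819 = 155.1 N·m counterclockwise.
Net load moment about support B = 2486 N·m counterclockwise.
Reaction R at support A is upward at 0 m, arm 4.18 m → moment R × 4.18 clockwise.
For rotational equilibrium, R × 4.18 = 2486, so R = 595 N.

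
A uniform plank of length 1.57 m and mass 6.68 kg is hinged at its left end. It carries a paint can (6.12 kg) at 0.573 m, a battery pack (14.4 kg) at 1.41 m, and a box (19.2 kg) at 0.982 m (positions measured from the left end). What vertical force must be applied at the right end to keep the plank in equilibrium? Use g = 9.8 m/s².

Choose the left end as the axis so the unknown pivot reaction has zero arm there.
Beam weight: 6.68 × 9.8 = 65.46 N down at 0.785 m → arm 0.785 m, τ = 65.46 × 0.785 = 51.39 N·m clockwise.
Paint can: 6.12 × 9.8 = 59.98 N down at 0.573 m → arm 0.573 m, τ = 59.98 × 0.573 = 34.37 N·m clockwise.
Battery pack: 14.4 × 9.8 = 141.1 N down at 1.41 m → arm 1.41 m, τ = 141.1 × 1.41 = 199 N·m clockwise.
Box: 19.2 × 9.8 = 188.2 N down at 0.982 m → arm 0.982 m, τ = 188.2 × 0.982 = 184.8 N·m clockwise.
Net moment of the loads = 469.6 N·m clockwise.
The upward force F acts at the right end, arm 1.57 m, giving F × 1.57 counterclockwise.
Balancing moments: F × 1.57 = 469.6, giving F = 469.6 / 1.57 = 299 N.

F ≈ 299 N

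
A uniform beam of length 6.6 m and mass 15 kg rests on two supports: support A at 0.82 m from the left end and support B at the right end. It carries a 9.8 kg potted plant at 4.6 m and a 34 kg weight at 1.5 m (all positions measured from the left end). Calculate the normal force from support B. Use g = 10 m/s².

Take moments about support A.
Beam weight: 15 × 10 = 150 N down at 3.3 m → arm 2.48 m, τ = 150 × 2.48 = 372 N·m clockwise.
Potted plant: 9.8 × 10 = 98 N down at 4.6 m → arm 3.78 m, τ = 98 × 3.78 = 370.4 N·m clockwise.
Weight: 34 × 10 = 340 N down at 1.5 m → arm 0.68 m, τ = 340 × 0.68 = 231.2 N·m clockwise.
Net load moment about support A = 973.6 N·m clockwise.
Reaction R at support B is upward at 6.6 m, arm 5.78 m → moment R × 5.78 counterclockwise.
For rotational equilibrium, R × 5.78 = 973.6, so R = 168 N.

R_B ≈ 168 N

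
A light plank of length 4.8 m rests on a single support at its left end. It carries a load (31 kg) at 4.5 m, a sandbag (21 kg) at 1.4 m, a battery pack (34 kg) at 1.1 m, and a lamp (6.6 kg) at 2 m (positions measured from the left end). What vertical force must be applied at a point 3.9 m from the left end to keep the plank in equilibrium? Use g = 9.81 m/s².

F ≈ 552 N

Take moments about the left end.
Load: 31 × 9.81 = 304.1 N down at 4.5 m → arm 4.5 m, τ = 304.1 × 4.5 = 1368 N·m clockwise.
Sandbag: 21 × 9.81 = 206 N down at 1.4 m → arm 1.4 m, τ = 206 × 1.4 = 288.4 N·m clockwise.
Battery pack: 34 × 9.81 = 333.5 N down at 1.1 m → arm 1.1 m, τ = 333.5 × 1.1 = 366.9 N·m clockwise.
Lamp: 6.6 × 9.81 = 64.75 N down at 2 m → arm 2 m, τ = 64.75 × 2 = 129.5 N·m clockwise.
Net moment of the loads = 2153 N·m clockwise.
The upward force F acts at a point 3.9 m from the left end, arm 3.9 m, giving F × 3.9 counterclockwise.
Στ = 0 ⇒ F × 3.9 = 2153 ⇒ F = 2153 / 3.9 = 552 N.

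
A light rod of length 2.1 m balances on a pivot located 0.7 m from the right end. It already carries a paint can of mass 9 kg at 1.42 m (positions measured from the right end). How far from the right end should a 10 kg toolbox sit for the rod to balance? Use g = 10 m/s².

x ≈ 0.052 m from the right end

Sum moments about the pivot (at 0.7 m from the right end) (the support reaction has zero arm there).
Paint can: 9 × 10 = 90 N down at 1.42 m → arm 0.72 m, τ = 90 × 0.72 = 64.8 N·m counterclockwise.
Net moment of existing loads = 64.8 N·m counterclockwise.
The toolbox weighs 10 × 10 = 100 N and must supply an equal clockwise moment, so its lever arm about the pivot is 64.8 / 100 = 0.648 m.
That puts it at 0.7 − 0.648 = 0.052 m from the right end.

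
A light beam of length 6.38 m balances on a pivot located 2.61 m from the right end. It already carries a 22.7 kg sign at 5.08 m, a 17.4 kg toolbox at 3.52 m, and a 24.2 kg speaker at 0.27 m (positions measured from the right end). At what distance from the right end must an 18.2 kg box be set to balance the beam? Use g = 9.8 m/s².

x ≈ 1.77 m from the right end

Sum moments about the pivot (at 2.61 m from the right end) (the support reaction has zero arm there).
Sign: 22.7 × 9.8 = 222.5 N down at 5.08 m → arm 2.47 m, τ = 222.5 × 2.47 = 549.6 N·m counterclockwise.
Toolbox: 17.4 × 9.8 = 170.5 N down at 3.52 m → arm 0.91 m, τ = 170.5 × 0.91 = 155.2 N·m counterclockwise.
Speaker: 24.2 × 9.8 = 237.2 N down at 0.27 m → arm 2.34 m, τ = 237.2 × 2.34 = 555 N·m clockwise.
Net moment of existing loads = 149.8 N·m counterclockwise.
The box weighs 18.2 × 9.8 = 178.4 N and must supply an equal clockwise moment, so its lever arm about the pivot is 149.8 / 178.4 = 0.84 m.
That puts it at 2.61 − 0.84 = 1.77 m from the right end.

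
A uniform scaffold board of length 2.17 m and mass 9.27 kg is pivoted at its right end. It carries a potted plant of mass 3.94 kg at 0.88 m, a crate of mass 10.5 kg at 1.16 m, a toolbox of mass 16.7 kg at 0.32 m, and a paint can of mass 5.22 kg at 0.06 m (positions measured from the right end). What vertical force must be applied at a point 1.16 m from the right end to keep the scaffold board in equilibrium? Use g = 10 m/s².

F ≈ 270 N

About the right end:
Beam weight: 9.27 × 10 = 92.7 N down at 1.085 m → arm 1.085 m, τ = 92.7 × 1.085 = 100.6 N·m counterclockwise.
Potted plant: 3.94 × 10 = 39.4 N down at 0.88 m → arm 0.88 m, τ = 39.4 × 0.88 = 34.67 N·m counterclockwise.
Crate: 10.5 × 10 = 105 N down at 1.16 m → arm 1.16 m, τ = 105 × 1.16 = 121.8 N·m counterclockwise.
Toolbox: 16.7 × 10 = 167 N down at 0.32 m → arm 0.32 m, τ = 167 × 0.32 = 53.44 N·m counterclockwise.
Paint can: 5.22 × 10 = 52.2 N down at 0.06 m → arm 0.06 m, τ = 52.2 × 0.06 = 3.132 N·m counterclockwise.
Net moment of the loads = 313.6 N·m counterclockwise.
The upward force F acts at a point 1.16 m from the right end, arm 1.16 m, giving F × 1.16 clockwise.
Balancing moments: F × 1.16 = 313.6, giving F = 313.6 / 1.16 = 270 N.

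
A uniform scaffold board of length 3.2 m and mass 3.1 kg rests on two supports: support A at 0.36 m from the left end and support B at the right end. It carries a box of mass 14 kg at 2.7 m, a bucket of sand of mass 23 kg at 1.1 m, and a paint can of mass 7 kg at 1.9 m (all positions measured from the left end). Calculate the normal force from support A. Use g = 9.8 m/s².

Choose support B as the axis so its reaction then has zero moment arm.
Beam weight: 3.1 × 9.8 = 30.38 N down at 1.6 m → arm 1.6 m, τ = 30.38 × 1.6 = 48.61 N·m counterclockwise.
Box: 14 × 9.8 = 137.2 N down at 2.7 m → arm 0.5 m, τ = 137.2 × 0.5 = 68.6 N·m counterclockwise.
Bucket of sand: 23 × 9.8 = 225.4 N down at 1.1 m → arm 2.1 m, τ = 225.4 × 2.1 = 473.3 N·m counterclockwise.
Paint can: 7 × 9.8 = 68.6 N down at 1.9 m → arm 1.3 m, τ = 68.6 × 1.3 = 89.18 N·m counterclockwise.
Net load moment about support B = 679.7 N·m counterclockwise.
Reaction R at support A is upward at 0.36 m, arm 2.84 m → moment R × 2.84 clockwise.
For rotational equilibrium, R × 2.84 = 679.7, so R = 239 N.

R_A ≈ 239 N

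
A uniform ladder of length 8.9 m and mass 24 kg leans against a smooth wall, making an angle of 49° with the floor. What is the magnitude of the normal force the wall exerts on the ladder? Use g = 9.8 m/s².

About the foot of the ladder:
Ladder weight 24×9.8 = 235.2 N acts at 4.45 m along the ladder; its horizontal arm is 4.45·cos49° = 2.919 m → τ = 686.5 N·m clockwise.
Wall normal N acts horizontally at the top; its moment arm is the height L sinθ = 8.9·sin49° = 6.717 m, counterclockwise.
Balancing moments: N × 6.717 = 686.5, giving N = 102 N.

N_wall ≈ 102 N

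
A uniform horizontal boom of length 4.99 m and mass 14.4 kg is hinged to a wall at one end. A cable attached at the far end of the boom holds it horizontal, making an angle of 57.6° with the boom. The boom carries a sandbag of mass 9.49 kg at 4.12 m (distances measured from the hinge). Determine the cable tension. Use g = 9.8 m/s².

Take moments about the hinge.
Beam weight: 14.4 × 9.8 = 141.1 N down at 2.495 m → arm 2.495 m, τ = 141.1 × 2.495 = 352 N·m clockwise.
Sandbag: 9.49 × 9.8 = 93 N down at 4.12 m → arm 4.12 m, τ = 93 × 4.12 = 383.2 N·m clockwise.
Total clockwise load moment = 735.2 N·m.
The cable tension T acts at 4.99 m; only its component perpendicular to the boom, T sinθ, produces torque. sin 57.6° = 0.8443.
Setting net torque to zero: T × 4.99 × 0.8443 = 735.2 → T = 735.2 / 4.213 = 175 N.

T ≈ 175 N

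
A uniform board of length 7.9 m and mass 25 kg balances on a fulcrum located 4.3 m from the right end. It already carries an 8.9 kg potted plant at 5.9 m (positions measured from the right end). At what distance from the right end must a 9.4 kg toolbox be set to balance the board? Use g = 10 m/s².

x ≈ 3.72 m from the right end

Sum moments about the fulcrum (at 4.3 m from the right end) (the support reaction has zero arm there).
Beam weight: 25 × 10 = 250 N down at 3.95 m → arm 0.35 m, τ = 250 × 0.35 = 87.5 N·m clockwise.
Potted plant: 8.9 × 10 = 89 N down at 5.9 m → arm 1.6 m, τ = 89 × 1.6 = 142.4 N·m counterclockwise.
Net moment of existing loads = 54.9 N·m counterclockwise.
The toolbox weighs 9.4 × 10 = 94 N and must supply an equal clockwise moment, so its lever arm about the fulcrum is 54.9 / 94 = 0.584 m.
That puts it at 4.3 − 0.584 = 3.72 m from the right end.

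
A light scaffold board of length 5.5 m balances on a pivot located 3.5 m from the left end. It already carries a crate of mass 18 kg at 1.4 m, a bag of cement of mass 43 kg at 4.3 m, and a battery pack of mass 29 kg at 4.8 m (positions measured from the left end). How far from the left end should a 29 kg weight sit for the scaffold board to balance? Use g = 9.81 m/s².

x ≈ 2.32 m from the left end

Sum moments about the pivot (at 3.5 m from the left end) (the support reaction has zero arm there).
Crate: 18 × 9.81 = 176.6 N down at 1.4 m → arm 2.1 m, τ = 176.6 × 2.1 = 370.9 N·m counterclockwise.
Bag of cement: 43 × 9.81 = 421.8 N down at 4.3 m → arm 0.8 m, τ = 421.8 × 0.8 = 337.4 N·m clockwise.
Battery pack: 29 × 9.81 = 284.5 N down at 4.8 m → arm 1.3 m, τ = 284.5 × 1.3 = 369.9 N·m clockwise.
Net moment of existing loads = 336.4 N·m clockwise.
The weight weighs 29 × 9.81 = 284.5 N and must supply an equal counterclockwise moment, so its lever arm about the pivot is 336.4 / 284.5 = 1.18 m.
That puts it at 3.5 − 1.18 = 2.32 m from the left end.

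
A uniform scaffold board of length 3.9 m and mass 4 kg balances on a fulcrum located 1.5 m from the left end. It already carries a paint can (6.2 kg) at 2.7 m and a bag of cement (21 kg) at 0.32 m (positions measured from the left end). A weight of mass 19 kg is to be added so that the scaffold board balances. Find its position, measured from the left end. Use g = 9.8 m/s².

Sum moments about the fulcrum (at 1.5 m from the left end) (the support reaction has zero arm there).
Beam weight: 4 × 9.8 = 39.2 N down at 1.95 m → arm 0.45 m, τ = 39.2 × 0.45 = 17.64 N·m clockwise.
Paint can: 6.2 × 9.8 = 60.76 N down at 2.7 m → arm 1.2 m, τ = 60.76 × 1.2 = 72.91 N·m clockwise.
Bag of cement: 21 × 9.8 = 205.8 N down at 0.32 m → arm 1.18 m, τ = 205.8 × 1.18 = 242.8 N·m counterclockwise.
Net moment of existing loads = 152.2 N·m counterclockwise.
The weight weighs 19 × 9.8 = 186.2 N and must supply an equal clockwise moment, so its lever arm about the fulcrum is 152.2 / 186.2 = 0.817 m.
That puts it at 1.5 + 0.817 = 2.32 m from the left end.

x ≈ 2.32 m from the left end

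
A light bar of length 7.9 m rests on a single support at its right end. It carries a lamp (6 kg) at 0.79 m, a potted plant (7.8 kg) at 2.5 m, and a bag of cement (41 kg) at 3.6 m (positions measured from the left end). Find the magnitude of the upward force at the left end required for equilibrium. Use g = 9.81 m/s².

F ≈ 324 N

Choose the right end as the axis so the unknown pivot reaction has zero arm there.
Lamp: 6 × 9.81 = 58.86 N down at 0.79 m → arm 7.11 m, τ = 58.86 × 7.11 = 418.5 N·m counterclockwise.
Potted plant: 7.8 × 9.81 = 76.52 N down at 2.5 m → arm 5.4 m, τ = 76.52 × 5.4 = 413.2 N·m counterclockwise.
Bag of cement: 41 × 9.81 = 402.2 N down at 3.6 m → arm 4.3 m, τ = 402.2 × 4.3 = 1729 N·m counterclockwise.
Net moment of the loads = 2561 N·m counterclockwise.
The upward force F acts at the left end, arm 7.9 m, giving F × 7.9 clockwise.
For rotational equilibrium, F × 7.9 = 2561, so F = 2561 / 7.9 = 324 N.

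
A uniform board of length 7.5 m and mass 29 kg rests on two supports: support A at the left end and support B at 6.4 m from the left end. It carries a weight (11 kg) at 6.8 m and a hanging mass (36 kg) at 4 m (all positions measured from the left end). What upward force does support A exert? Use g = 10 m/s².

R_A ≈ 248 N

Take moments about support B.
Beam weight: 29 × 10 = 290 N down at 3.75 m → arm 2.65 m, τ = 290 × 2.65 = 768.5 N·m counterclockwise.
Weight: 11 × 10 = 110 N down at 6.8 m → arm 0.4 m, τ = 110 × 0.4 = 44 N·m clockwise.
Hanging mass: 36 × 10 = 360 N down at 4 m → arm 2.4 m, τ = 360 × 2.4 = 864 N·m counterclockwise.
Net load moment about support B = 1588 N·m counterclockwise.
Reaction R at support A is upward at 0 m, arm 6.4 m → moment R × 6.4 clockwise.
Balancing moments: R × 6.4 = 1588, giving R = 248 N.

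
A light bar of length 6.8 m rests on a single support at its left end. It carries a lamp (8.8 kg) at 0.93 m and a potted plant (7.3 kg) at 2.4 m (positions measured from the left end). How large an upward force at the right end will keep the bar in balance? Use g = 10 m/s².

Taking torques about the left end:
Lamp: 8.8 × 10 = 88 N down at 0.93 m → arm 0.93 m, τ = 88 × 0.93 = 81.84 N·m clockwise.
Potted plant: 7.3 × 10 = 73 N down at 2.4 m → arm 2.4 m, τ = 73 × 2.4 = 175.2 N·m clockwise.
Net moment of the loads = 257 N·m clockwise.
The upward force F acts at the right end, arm 6.8 m, giving F × 6.8 counterclockwise.
Στ = 0 ⇒ F × 6.8 = 257 ⇒ F = 257 / 6.8 = 37.8 N.

F ≈ 37.8 N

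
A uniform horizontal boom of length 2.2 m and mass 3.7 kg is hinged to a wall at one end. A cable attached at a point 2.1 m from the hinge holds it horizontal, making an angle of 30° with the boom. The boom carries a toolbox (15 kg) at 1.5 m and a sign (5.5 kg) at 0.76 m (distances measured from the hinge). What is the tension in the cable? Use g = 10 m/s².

Take moments about the hinge.
Beam weight: 3.7 × 10 = 37 N down at 1.1 m → arm 1.1 m, τ = 37 × 1.1 = 40.7 N·m clockwise.
Toolbox: 15 × 10 = 150 N down at 1.5 m → arm 1.5 m, τ = 150 × 1.5 = 225 N·m clockwise.
Sign: 5.5 × 10 = 55 N down at 0.76 m → arm 0.76 m, τ = 55 × 0.76 = 41.8 N·m clockwise.
Total clockwise load moment = 307.5 N·m.
The cable tension T acts at 2.1 m; only its component perpendicular to the boom, T sinθ, produces torque. sin 30° = 0.5.
Setting net torque to zero: T × 2.1 × 0.5 = 307.5 → T = 307.5 / 1.05 = 293 N.

T ≈ 293 N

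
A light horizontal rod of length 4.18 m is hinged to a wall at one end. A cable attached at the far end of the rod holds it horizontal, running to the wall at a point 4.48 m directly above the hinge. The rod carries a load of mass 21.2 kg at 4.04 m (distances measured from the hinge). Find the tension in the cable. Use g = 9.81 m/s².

T ≈ 275 N

Choose the hinge as the axis so the unknown hinge reaction has zero arm there.
Load: 21.2 × 9.81 = 208 N down at 4.04 m → arm 4.04 m, τ = 208 × 4.04 = 840.3 N·m clockwise.
Total clockwise load moment = 840.3 N·m.
The cable tension T acts at 4.18 m; only its component perpendicular to the rod, T sinθ, produces torque. sinθ = h/√(h²+d²) = 4.48/√(4.48²+4.18²) = 0.7312.
Στ = 0 ⇒ T × 4.18 × 0.7312 = 840.3 ⇒ T = 840.3 / 3.056 = 275 N.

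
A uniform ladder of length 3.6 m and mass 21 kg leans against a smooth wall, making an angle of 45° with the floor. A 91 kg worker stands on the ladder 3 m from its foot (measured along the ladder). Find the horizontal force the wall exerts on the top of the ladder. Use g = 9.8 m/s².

About the foot of the ladder:
Ladder weight 21×9.8 = 205.8 N acts at 1.8 m along the ladder; its horizontal arm is 1.8·cos45° = 1.273 m → τ = 262 N·m clockwise.
Worker: 91×9.8 = 891.8 N at 3 m → arm 2.121 m → τ = 1892 N·m clockwise.
Wall normal N acts horizontally at the top; its moment arm is the height L sinθ = 3.6·sin45° = 2.546 m, counterclockwise.
For rotational equilibrium, N × 2.546 = 2154, so N = 846 N.

N_wall ≈ 846 N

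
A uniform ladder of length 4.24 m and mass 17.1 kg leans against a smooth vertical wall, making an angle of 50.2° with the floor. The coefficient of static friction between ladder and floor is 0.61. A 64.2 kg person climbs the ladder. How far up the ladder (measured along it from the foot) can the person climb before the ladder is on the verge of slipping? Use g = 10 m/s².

Taking torques about the foot of the ladder:
Ladder weight 17.1×10 = 171 N acts at 2.12 m along the ladder; its horizontal arm is 2.12·cos50.2° = 1.357 m → τ = 232 N·m clockwise.
Person weight 64.2×10 = 642 N at distance d → arm d·cos50.2° → τ = 642·d·0.6401 clockwise.
Wall normal N at the top has arm L sinθ = 3.258 m counterclockwise, so Στ = 0 gives N·3.258 = 232 + 410.9·d.
ΣFy = 0 ⇒ N_floor = 813 N, so the maximum friction is μ_s·N_floor = 0.61×813 = 495.9 N. ΣFx = 0 ⇒ N_wall = f, so at the slipping point N = 495.9 N.
Substituting: 495.9×3.258 = 232 + 410.9·d ⇒ d = (1616 − 232) / 410.9 = 3.37 m.

d ≈ 3.37 m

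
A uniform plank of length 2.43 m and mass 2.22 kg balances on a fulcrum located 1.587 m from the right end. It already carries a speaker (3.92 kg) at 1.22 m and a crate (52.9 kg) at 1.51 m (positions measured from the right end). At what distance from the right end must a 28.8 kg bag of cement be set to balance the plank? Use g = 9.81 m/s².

Taking torques about the fulcrum (at 1.587 m from the right end):
Beam weight: 2.22 × 9.81 = 21.78 N down at 1.215 m → arm 0.372 m, τ = 21.78 × 0.372 = 8.102 N·m clockwise.
Speaker: 3.92 × 9.81 = 38.46 N down at 1.22 m → arm 0.367 m, τ = 38.46 × 0.367 = 14.11 N·m clockwise.
Crate: 52.9 × 9.81 = 518.9 N down at 1.51 m → arm 0.077 m, τ = 518.9 × 0.077 = 39.96 N·m clockwise.
Net moment of existing loads = 62.17 N·m clockwise.
The bag of cement weighs 28.8 × 9.81 = 282.5 N and must supply an equal counterclockwise moment, so its lever arm about the fulcrum is 62.17 / 282.5 = 0.22 m.
That puts it at 1.587 + 0.22 = 1.81 m from the right end.

x ≈ 1.81 m from the right end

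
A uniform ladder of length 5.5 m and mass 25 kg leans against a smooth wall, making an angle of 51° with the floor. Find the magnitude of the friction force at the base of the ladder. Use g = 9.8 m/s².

About the foot of the ladder:
Ladder weight 25×9.8 = 245 N acts at 2.75 m along the ladder; its horizontal arm is 2.75·cos51° = 1.731 m → τ = 424.1 N·m clockwise.
Wall normal N acts horizontally at the top; its moment arm is the height L sinθ = 5.5·sin51° = 4.274 m, counterclockwise.
For rotational equilibrium, N × 4.274 = 424.1, so N = 99.2 N.
ΣFx = 0: friction at the foot balances the wall's push, so f = N_wall = 99.2 N.

f ≈ 99.2 N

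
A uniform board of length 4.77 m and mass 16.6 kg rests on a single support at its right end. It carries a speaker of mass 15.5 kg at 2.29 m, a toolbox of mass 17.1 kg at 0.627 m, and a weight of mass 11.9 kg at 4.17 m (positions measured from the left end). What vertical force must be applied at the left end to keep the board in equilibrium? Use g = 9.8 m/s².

F ≈ 321 N

Taking torques about the right end:
Beam weight: 16.6 × 9.8 = 162.7 N down at 2.385 m → arm 2.385 m, τ = 162.7 × 2.385 = 388 N·m counterclockwise.
Speaker: 15.5 × 9.8 = 151.9 N down at 2.29 m → arm 2.48 m, τ = 151.9 × 2.48 = 376.7 N·m counterclockwise.
Toolbox: 17.1 × 9.8 = 167.6 N down at 0.627 m → arm 4.143 m, τ = 167.6 × 4.143 = 694.4 N·m counterclockwise.
Weight: 11.9 × 9.8 = 116.6 N down at 4.17 m → arm 0.6 m, τ = 116.6 × 0.6 = 69.96 N·m counterclockwise.
Net moment of the loads = 1529 N·m counterclockwise.
The upward force F acts at the left end, arm 4.77 m, giving F × 4.77 clockwise.
Setting net torque to zero: F × 4.77 = 1529 → F = 1529 / 4.77 = 321 N.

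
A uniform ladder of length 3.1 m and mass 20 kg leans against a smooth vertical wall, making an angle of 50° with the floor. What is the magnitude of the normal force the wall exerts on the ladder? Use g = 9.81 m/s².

N_wall ≈ 82.3 N

Sum moments about the foot of the ladder (the floor normal and friction both act there and drop out).
Ladder weight 20×9.81 = 196.2 N acts at 1.55 m along the ladder; its horizontal arm is 1.55·cos50° = 0.9963 m → τ = 195.5 N·m clockwise.
Wall normal N acts horizontally at the top; its moment arm is the height L sinθ = 3.1·sin50° = 2.375 m, counterclockwise.
Στ = 0 ⇒ N × 2.375 = 195.5 ⇒ N = 82.3 N.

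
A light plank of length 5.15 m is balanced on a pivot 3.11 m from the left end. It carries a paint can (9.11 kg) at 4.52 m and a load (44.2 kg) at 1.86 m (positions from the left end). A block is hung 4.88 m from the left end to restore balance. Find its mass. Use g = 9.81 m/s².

m ≈ 24 kg

Choose the pivot (at 3.11 m from the left end) as the axis so the support reaction has zero arm there.
Paint can: 9.11 × 9.81 = 89.37 N down at 4.52 m → arm 1.41 m, τ = 89.37 × 1.41 = 126 N·m clockwise.
Load: 44.2 × 9.81 = 433.6 N down at 1.86 m → arm 1.25 m, τ = 433.6 × 1.25 = 542 N·m counterclockwise.
Net moment of known loads = 416 N·m counterclockwise.
An unknown mass m at 4.88 m has arm 1.77 m; its moment is m·g·1.77 clockwise.
For rotational equilibrium, m × 9.81 × 1.77 = 416, so m = 416 / (9.81 × 1.77) = 24 kg.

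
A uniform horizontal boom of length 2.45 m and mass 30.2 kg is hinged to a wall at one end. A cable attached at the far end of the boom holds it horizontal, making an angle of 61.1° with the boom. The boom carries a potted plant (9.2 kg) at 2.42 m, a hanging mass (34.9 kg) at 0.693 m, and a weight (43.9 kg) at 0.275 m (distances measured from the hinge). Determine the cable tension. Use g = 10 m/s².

About the hinge:
Beam weight: 30.2 × 10 = 302 N down at 1.225 m → arm 1.225 m, τ = 302 × 1.225 = 370 N·m clockwise.
Potted plant: 9.2 × 10 = 92 N down at 2.42 m → arm 2.42 m, τ = 92 × 2.42 = 222.6 N·m clockwise.
Hanging mass: 34.9 × 10 = 349 N down at 0.693 m → arm 0.693 m, τ = 349 × 0.693 = 241.9 N·m clockwise.
Weight: 43.9 × 10 = 439 N down at 0.275 m → arm 0.275 m, τ = 439 × 0.275 = 120.7 N·m clockwise.
Total clockwise load moment = 955.2 N·m.
The cable tension T acts at 2.45 m; only its component perpendicular to the boom, T sinθ, produces torque. sin 61.1° = 0.8755.
Balancing moments: T × 2.45 × 0.8755 = 955.2, giving T = 955.2 / 2.145 = 445 N.

T ≈ 445 N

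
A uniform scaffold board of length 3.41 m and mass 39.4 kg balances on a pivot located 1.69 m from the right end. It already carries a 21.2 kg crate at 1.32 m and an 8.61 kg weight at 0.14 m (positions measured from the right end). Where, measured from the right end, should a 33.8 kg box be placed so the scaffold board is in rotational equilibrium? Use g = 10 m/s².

Taking torques about the pivot (at 1.69 m from the right end):
Beam weight: 39.4 × 10 = 394 N down at 1.705 m → arm 0.015 m, τ = 394 × 0.015 = 5.91 N·m counterclockwise.
Crate: 21.2 × 10 = 212 N down at 1.32 m → arm 0.37 m, τ = 212 × 0.37 = 78.44 N·m clockwise.
Weight: 8.61 × 10 = 86.1 N down at 0.14 m → arm 1.55 m, τ = 86.1 × 1.55 = 133.5 N·m clockwise.
Net moment of existing loads = 206 N·m clockwise.
The box weighs 33.8 × 10 = 338 N and must supply an equal counterclockwise moment, so its lever arm about the pivot is 206 / 338 = 0.609 m.
That puts it at 1.69 + 0.609 = 2.3 m from the right end.

x ≈ 2.3 m from the right end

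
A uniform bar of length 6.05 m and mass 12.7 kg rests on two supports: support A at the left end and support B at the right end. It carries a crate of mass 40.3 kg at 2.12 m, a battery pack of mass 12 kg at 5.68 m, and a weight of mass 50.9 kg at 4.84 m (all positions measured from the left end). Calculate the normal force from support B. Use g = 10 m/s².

R_B ≈ 725 N

Take moments about support A.
Beam weight: 12.7 × 10 = 127 N down at 3.025 m → arm 3.025 m, τ = 127 × 3.025 = 384.2 N·m clockwise.
Crate: 40.3 × 10 = 403 N down at 2.12 m → arm 2.12 m, τ = 403 × 2.12 = 854.4 N·m clockwise.
Battery pack: 12 × 10 = 120 N down at 5.68 m → arm 5.68 m, τ = 120 × 5.68 = 681.6 N·m clockwise.
Weight: 50.9 × 10 = 509 N down at 4.84 m → arm 4.84 m, τ = 509 × 4.84 = 2464 N·m clockwise.
Net load moment about support A = 4384 N·m clockwise.
Reaction R at support B is upward at 6.05 m, arm 6.05 m → moment R × 6.05 counterclockwise.
For rotational equilibrium, R × 6.05 = 4384, so R = 725 N.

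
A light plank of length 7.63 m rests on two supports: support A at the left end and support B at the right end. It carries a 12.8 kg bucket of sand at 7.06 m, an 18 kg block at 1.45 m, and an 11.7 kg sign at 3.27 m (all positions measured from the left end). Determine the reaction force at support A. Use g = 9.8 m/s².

Taking torques about support B:
Bucket of sand: 12.8 × 9.8 = 125.4 N down at 7.06 m → arm 0.57 m, τ = 125.4 × 0.57 = 71.48 N·m counterclockwise.
Block: 18 × 9.8 = 176.4 N down at 1.45 m → arm 6.18 m, τ = 176.4 × 6.18 = 1090 N·m counterclockwise.
Sign: 11.7 × 9.8 = 114.7 N down at 3.27 m → arm 4.36 m, τ = 114.7 × 4.36 = 500.1 N·m counterclockwise.
Net load moment about support B = 1662 N·m counterclockwise.
Reaction R at support A is upward at 0 m, arm 7.63 m → moment R × 7.63 clockwise.
Στ = 0 ⇒ R × 7.63 = 1662 ⇒ R = 218 N.

R_A ≈ 218 N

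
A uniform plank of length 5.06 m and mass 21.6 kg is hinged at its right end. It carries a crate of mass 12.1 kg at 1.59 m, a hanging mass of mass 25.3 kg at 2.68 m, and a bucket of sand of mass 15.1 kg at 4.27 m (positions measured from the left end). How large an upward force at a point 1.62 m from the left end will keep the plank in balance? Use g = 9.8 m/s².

Take moments about the right end.
Beam weight: 21.6 × 9.8 = 211.7 N down at 2.53 m → arm 2.53 m, τ = 211.7 × 2.53 = 535.6 N·m counterclockwise.
Crate: 12.1 × 9.8 = 118.6 N down at 1.59 m → arm 3.47 m, τ = 118.6 × 3.47 = 411.5 N·m counterclockwise.
Hanging mass: 25.3 × 9.8 = 247.9 N down at 2.68 m → arm 2.38 m, τ = 247.9 × 2.38 = 590 N·m counterclockwise.
Bucket of sand: 15.1 × 9.8 = 148 N down at 4.27 m → arm 0.79 m, τ = 148 × 0.79 = 116.9 N·m counterclockwise.
Net moment of the loads = 1654 N·m counterclockwise.
The upward force F acts at a point 1.62 m from the left end, arm 3.44 m, giving F × 3.44 clockwise.
Balancing moments: F × 3.44 = 1654, giving F = 1654 / 3.44 = 481 N.

F ≈ 481 N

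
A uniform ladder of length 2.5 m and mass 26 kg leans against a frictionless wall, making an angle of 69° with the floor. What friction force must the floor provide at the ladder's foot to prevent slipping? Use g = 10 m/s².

f ≈ 49.9 N

Sum moments about the foot of the ladder (the floor normal and friction both act there and drop out).
Ladder weight 26×10 = 260 N acts at 1.25 m along the ladder; its horizontal arm is 1.25·cos69° = 0.448 m → τ = 116.5 N·m clockwise.
Wall normal N acts horizontally at the top; its moment arm is the height L sinθ = 2.5·sin69° = 2.334 m, counterclockwise.
Στ = 0 ⇒ N × 2.334 = 116.5 ⇒ N = 49.9 N.
ΣFx = 0: friction at the foot balances the wall's push, so f = N_wall = 49.9 N.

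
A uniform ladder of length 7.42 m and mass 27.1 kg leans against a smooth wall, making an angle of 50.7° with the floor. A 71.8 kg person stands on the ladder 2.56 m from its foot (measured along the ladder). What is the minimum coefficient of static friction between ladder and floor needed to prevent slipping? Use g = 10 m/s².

μ_min ≈ 0.317

About the foot of the ladder:
Ladder weight 27.1×10 = 271 N acts at 3.71 m along the ladder; its horizontal arm is 3.71·cos50.7° = 2.35 m → τ = 636.9 N·m clockwise.
Person: 71.8×10 = 718 N at 2.56 m → arm 1.621 m → τ = 1164 N·m clockwise.
Wall normal N acts horizontally at the top; its moment arm is the height L sinθ = 7.42·sin50.7° = 5.742 m, counterclockwise.
Balancing moments: N × 5.742 = 1801, giving N = 313.7 N.
ΣFx = 0 ⇒ f = N_wall = 313.7 N. ΣFy = 0 ⇒ N_floor = 989 N.
μ_min = f / N_floor = 313.7 / 989 = 0.317.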